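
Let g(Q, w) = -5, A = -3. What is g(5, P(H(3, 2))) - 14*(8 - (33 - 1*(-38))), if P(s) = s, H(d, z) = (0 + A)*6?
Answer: 877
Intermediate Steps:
H(d, z) = -18 (H(d, z) = (0 - 3)*6 = -3*6 = -18)
g(5, P(H(3, 2))) - 14*(8 - (33 - 1*(-38))) = -5 - 14*(8 - (33 - 1*(-38))) = -5 - 14*(8 - (33 + 38)) = -5 - 14*(8 - 1*71) = -5 - 14*(8 - 71) = -5 - 14*(-63) = -5 + 882 = 877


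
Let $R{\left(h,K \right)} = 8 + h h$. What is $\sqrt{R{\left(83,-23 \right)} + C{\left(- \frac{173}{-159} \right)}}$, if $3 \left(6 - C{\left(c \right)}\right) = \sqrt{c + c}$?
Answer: $\frac{\sqrt{174514743 - 53 \sqrt{55014}}}{159} \approx 83.081$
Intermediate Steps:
$R{\left(h,K \right)} = 8 + h^{2}$
$C{\left(c \right)} = 6 - \frac{\sqrt{2} \sqrt{c}}{3}$ ($C{\left(c \right)} = 6 - \frac{\sqrt{c + c}}{3} = 6 - \frac{\sqrt{2 c}}{3} = 6 - \frac{\sqrt{2} \sqrt{c}}{3}$)
$\sqrt{R{\left(83,-23 \right)} + C{\left(- \frac{173}{-159} \right)}} = \sqrt{\left(8 + 83^{2}\right) + \left(6 - \frac{\sqrt{2} \sqrt{- \frac{173}{-159}}}{3}\right)} = \sqrt{\left(8 + 6889\right) + \left(6 - \frac{\sqrt{2} \sqrt{\left(-173\right) \left(- \frac{1}{159}\right)}}{3}\right)} = \sqrt{6897 + \left(6 - \frac{\sqrt{2} \sqrt{\frac{173}{159}}}{3}\right)} = \sqrt{6897 + \left(6 - \frac{\sqrt{2} \frac{\sqrt{27507}}{159}}{3}\right)} = \sqrt{6897 + \left(6 - \frac{\sqrt{55014}}{477}\right)} = \sqrt{6903 - \frac{\sqrt{55014}}{477}}$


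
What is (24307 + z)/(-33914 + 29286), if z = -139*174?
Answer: -121/4628 ≈ -0.026145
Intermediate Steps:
z = -24186
(24307 + z)/(-33914 + 29286) = (24307 - 24186)/(-33914 + 29286) = 121/(-4628) = 121*(-1/4628) = -121/4628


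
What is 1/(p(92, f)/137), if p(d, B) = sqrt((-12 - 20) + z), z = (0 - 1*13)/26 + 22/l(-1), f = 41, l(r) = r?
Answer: -137*I*sqrt(218)/109 ≈ -18.558*I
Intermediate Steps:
z = -45/2 (z = (0 - 1*13)/26 + 22/(-1) = (0 - 13)*(1/26) + 22*(-1) = -13*1/26 - 22 = -1/2 - 22 = -45/2 ≈ -22.500)
p(d, B) = I*sqrt(218)/2 (p(d, B) = sqrt((-12 - 20) - 45/2) = sqrt(-32 - 45/2) = sqrt(-109/2) = I*sqrt(218)/2)
1/(p(92, f)/137) = 1/((I*sqrt(218)/2)/137) = 1/((I*sqrt(218)/2)*(1/137)) = 1/(I*sqrt(218)/274) = -137*I*sqrt(218)/109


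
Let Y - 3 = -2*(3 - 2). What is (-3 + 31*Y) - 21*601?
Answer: -12593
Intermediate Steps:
Y = 1 (Y = 3 - 2*(3 - 2) = 3 - 2*1 = 3 - 2 = 1)
(-3 + 31*Y) - 21*601 = (-3 + 31*1) - 21*601 = (-3 + 31) - 1*12621 = 28 - 12621 = -12593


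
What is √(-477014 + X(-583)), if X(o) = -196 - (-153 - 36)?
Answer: I*√477021 ≈ 690.67*I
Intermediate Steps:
X(o) = -7 (X(o) = -196 - 1*(-189) = -196 + 189 = -7)
√(-477014 + X(-583)) = √(-477014 - 7) = √(-477021) = I*√477021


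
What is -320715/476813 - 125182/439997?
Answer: -200802042821/209796289561 ≈ -0.95713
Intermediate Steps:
-320715/476813 - 125182/439997 = -200802042821/209796289561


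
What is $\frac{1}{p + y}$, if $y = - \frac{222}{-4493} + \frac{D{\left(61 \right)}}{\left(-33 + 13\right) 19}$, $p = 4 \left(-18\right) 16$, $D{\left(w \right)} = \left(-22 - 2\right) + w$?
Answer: $- \frac{1707340}{1966937561} \approx -0.00086802$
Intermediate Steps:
$D{\left(w \right)} = -24 + w$
$p = -1152$ ($p = \left(-72\right) 16 = -1152$)
$y = - \frac{81881}{1707340}$ ($y = - \frac{222}{-4493} + \frac{-24 + 61}{\left(-33 + 13\right) 19} = \left(-222\right) \left(- \frac{1}{4493}\right) + \frac{37}{\left(-20\right) 19} = \frac{222}{4493} + \frac{37}{-380} = \frac{222}{4493} + 37 \left(- \frac{1}{380}\right) = \frac{222}{4493} - \frac{37}{380} = - \frac{81881}{1707340} \approx -0.047958$)
$\frac{1}{p + y} = \frac{1}{-1152 - \frac{81881}{1707340}} = \frac{1}{- \frac{1966937561}{1707340}} = - \frac{1707340}{1966937561}$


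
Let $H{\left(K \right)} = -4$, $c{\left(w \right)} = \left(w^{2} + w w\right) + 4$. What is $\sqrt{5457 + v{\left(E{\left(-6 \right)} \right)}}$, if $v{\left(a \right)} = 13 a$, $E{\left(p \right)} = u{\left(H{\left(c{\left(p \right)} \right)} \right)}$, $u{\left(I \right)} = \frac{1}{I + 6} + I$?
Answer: $\frac{\sqrt{21646}}{2} \approx 73.563$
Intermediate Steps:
$c{\left(w \right)} = 4 + 2 w^{2}$ ($c{\left(w \right)} = \left(w^{2} + w^{2}\right) + 4 = 2 w^{2} + 4 = 4 + 2 w^{2}$)
$u{\left(I \right)} = I + \frac{1}{6 + I}$ ($u{\left(I \right)} = \frac{1}{6 + I} + I = I + \frac{1}{6 + I}$)
$E{\left(p \right)} = - \frac{7}{2}$ ($E{\left(p \right)} = \frac{1 + \left(-4\right)^{2} + 6 \left(-4\right)}{6 - 4} = \frac{1 + 16 - 24}{2} = \frac{1}{2} \left(-7\right) = - \frac{7}{2}$)
$\sqrt{5457 + v{\left(E{\left(-6 \right)} \right)}} = \sqrt{5457 + 13 \left(- \frac{7}{2}\right)} = \sqrt{5457 - \frac{91}{2}} = \sqrt{\frac{10823}{2}} = \frac{\sqrt{21646}}{2}$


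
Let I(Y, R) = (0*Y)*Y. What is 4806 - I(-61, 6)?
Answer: 4806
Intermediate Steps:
I(Y, R) = 0 (I(Y, R) = 0*Y = 0)
4806 - I(-61, 6) = 4806 - 1*0 = 4806 + 0 = 4806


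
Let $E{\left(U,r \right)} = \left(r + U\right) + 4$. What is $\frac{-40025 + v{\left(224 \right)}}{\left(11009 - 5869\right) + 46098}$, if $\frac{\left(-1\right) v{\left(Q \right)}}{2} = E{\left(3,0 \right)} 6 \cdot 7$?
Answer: $- \frac{2389}{3014} \approx -0.79263$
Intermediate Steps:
$E{\left(U,r \right)} = 4 + U + r$ ($E{\left(U,r \right)} = \left(U + r\right) + 4 = 4 + U + r$)
$v{\left(Q \right)} = -588$ ($v{\left(Q \right)} = - 2 \left(4 + 3 + 0\right) 6 \cdot 7 = - 2 \cdot 7 \cdot 6 \cdot 7 = - 2 \cdot 42 \cdot 7 = \left(-2\right) 294 = -588$)
$\frac{-40025 + v{\left(224 \right)}}{\left(11009 - 5869\right) + 46098} = \frac{-40025 - 588}{\left(11009 - 5869\right) + 46098} = - \frac{40613}{\left(11009 - 5869\right) + 46098} = - \frac{40613}{5140 + 46098} = - \frac{40613}{51238} = \left(-40613\right) \frac{1}{51238} = - \frac{2389}{3014}$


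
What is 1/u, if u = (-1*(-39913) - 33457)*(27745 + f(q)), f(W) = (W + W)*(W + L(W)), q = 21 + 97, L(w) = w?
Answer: 1/538695096 ≈ 1.8563e-9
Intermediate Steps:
q = 118
f(W) = 4*W² (f(W) = (W + W)*(W + W) = (2*W)*(2*W) = 4*W²)
u = 538695096 (u = (-1*(-39913) - 33457)*(27745 + 4*118²) = (39913 - 33457)*(27745 + 4*13924) = 6456*(27745 + 55696) = 6456*83441 = 538695096)
1/u = 1/538695096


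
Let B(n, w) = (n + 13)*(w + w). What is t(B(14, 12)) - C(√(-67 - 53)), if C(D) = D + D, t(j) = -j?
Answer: -648 - 4*I*√30 ≈ -648.0 - 21.909*I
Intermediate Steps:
B(n, w) = 2*w*(13 + n) (B(n, w) = (13 + n)*(2*w) = 2*w*(13 + n))
C(D) = 2*D
t(B(14, 12)) - C(√(-67 - 53)) = -2*12*(13 + 14) - 2*√(-67 - 53) = -2*12*27 - 2*√(-120) = -1*648 - 2*2*I*√30 = -648 - 4*I*√30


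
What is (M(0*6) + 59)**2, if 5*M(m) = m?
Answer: 3481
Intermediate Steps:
M(m) = m/5
(M(0*6) + 59)**2 = ((0*6)/5 + 59)**2 = ((1/5)*0 + 59)**2 = (0 + 59)**2 = 59**2 = 3481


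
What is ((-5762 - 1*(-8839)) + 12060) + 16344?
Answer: 31481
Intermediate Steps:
((-5762 - 1*(-8839)) + 12060) + 16344 = ((-5762 + 8839) + 12060) + 16344 = (3077 + 12060) + 16344 = 15137 + 16344 = 31481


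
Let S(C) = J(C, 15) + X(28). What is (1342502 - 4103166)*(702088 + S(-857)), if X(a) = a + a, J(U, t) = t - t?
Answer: -1938383663616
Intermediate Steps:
J(U, t) = 0
X(a) = 2*a
S(C) = 56 (S(C) = 0 + 2*28 = 0 + 56 = 56)
(1342502 - 4103166)*(702088 + S(-857)) = (1342502 - 4103166)*(702088 + 56) = -2760664*702144 = -1938383663616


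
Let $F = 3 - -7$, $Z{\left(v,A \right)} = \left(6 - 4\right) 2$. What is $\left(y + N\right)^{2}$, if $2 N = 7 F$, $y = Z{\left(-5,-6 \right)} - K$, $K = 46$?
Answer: $49$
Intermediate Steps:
$Z{\left(v,A \right)} = 4$ ($Z{\left(v,A \right)} = 2 \cdot 2 = 4$)
$F = 10$ ($F = 3 + 7 = 10$)
$y = -42$ ($y = 4 - 46 = -42$)
$N = 35$ ($N = \frac{7 \cdot 10}{2} = \frac{1}{2} \cdot 70 = 35$)
$\left(y + N\right)^{2} = \left(-42 + 35\right)^{2} = \left(-7\right)^{2} = 49$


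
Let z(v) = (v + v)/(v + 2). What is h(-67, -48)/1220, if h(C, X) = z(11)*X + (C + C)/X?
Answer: -24473/380640 ≈ -0.064294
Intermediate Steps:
z(v) = 2*v/(2 + v) (z(v) = (2*v)/(2 + v) = 2*v/(2 + v))
h(C, X) = 22*X/13 + 2*C/X (h(C, X) = (2*11/(2 + 11))*X + (C + C)/X = (2*11/13)*X + (2*C)/X = (2*11*(1/13))*X + 2*C/X = 22*X/13 + 2*C/X)
h(-67, -48)/1220 = ((22/13)*(-48) + 2*(-67)/(-48))/1220 = (-1056/13 + 2*(-67)*(-1/48))*(1/1220) = (-1056/13 + 67/24)*(1/1220) = -24473/312*1/1220 = -24473/380640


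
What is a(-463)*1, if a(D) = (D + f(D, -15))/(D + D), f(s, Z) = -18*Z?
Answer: 193/926 ≈ 0.20842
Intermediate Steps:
a(D) = (270 + D)/(2*D) (a(D) = (D - 18*(-15))/(D + D) = (D + 270)/((2*D)) = (270 + D)*(1/(2*D)) = (270 + D)/(2*D))
a(-463)*1 = ((½)*(270 - 463)/(-463))*1 = ((½)*(-1/463)*(-193))*1 = (193/926)*1 = 193/926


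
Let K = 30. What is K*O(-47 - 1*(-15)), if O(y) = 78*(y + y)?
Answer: -149760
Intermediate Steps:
O(y) = 156*y (O(y) = 78*(2*y) = 156*y)
K*O(-47 - 1*(-15)) = 30*(156*(-47 - 1*(-15))) = 30*(156*(-47 + 15)) = 30*(156*(-32)) = 30*(-4992) = -149760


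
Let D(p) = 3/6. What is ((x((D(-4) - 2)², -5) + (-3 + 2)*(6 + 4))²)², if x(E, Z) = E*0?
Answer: 10000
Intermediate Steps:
D(p) = ½ (D(p) = 3*(⅙) = ½)
x(E, Z) = 0
((x((D(-4) - 2)², -5) + (-3 + 2)*(6 + 4))²)² = ((0 + (-3 + 2)*(6 + 4))²)² = ((0 - 1*10)²)² = ((0 - 10)²)² = ((-10)²)² = 100² = 10000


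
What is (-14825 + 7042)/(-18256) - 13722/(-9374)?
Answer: 161733337/85565872 ≈ 1.8902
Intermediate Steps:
(-14825 + 7042)/(-18256) - 13722/(-9374) = -7783*(-1/18256) - 13722*(-1/9374) = 7783/18256 + 6861/4687 = 161733337/85565872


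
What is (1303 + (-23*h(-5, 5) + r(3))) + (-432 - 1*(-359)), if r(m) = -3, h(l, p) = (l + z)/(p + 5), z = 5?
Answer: 1227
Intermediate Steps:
h(l, p) = (5 + l)/(5 + p) (h(l, p) = (l + 5)/(p + 5) = (5 + l)/(5 + p))
(1303 + (-23*h(-5, 5) + r(3))) + (-432 - 1*(-359)) = (1303 + (-23*(5 - 5)/(5 + 5) - 3)) + (-432 - 1*(-359)) = (1303 + (-23*0/10 - 3)) + (-432 + 359) = (1303 + (-23*0/10 - 3)) - 73 = (1303 + (-23*0 - 3)) - 73 = (1303 + (0 - 3)) - 73 = (1303 - 3) - 73 = 1300 - 73 = 1227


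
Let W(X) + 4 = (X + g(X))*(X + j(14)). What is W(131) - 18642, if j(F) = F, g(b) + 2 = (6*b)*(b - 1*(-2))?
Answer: 15158069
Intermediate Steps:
g(b) = -2 + 6*b*(2 + b) (g(b) = -2 + (6*b)*(b - 1*(-2)) = -2 + (6*b)*(b + 2) = -2 + (6*b)*(2 + b) = -2 + 6*b*(2 + b))
W(X) = -4 + (14 + X)*(-2 + 6*X² + 13*X) (W(X) = -4 + (X + (-2 + 6*X² + 12*X))*(X + 14) = -4 + (-2 + 6*X² + 13*X)*(14 + X) = -4 + (14 + X)*(-2 + 6*X² + 13*X))
W(131) - 18642 = (-32 + 6*131³ + 97*131² + 180*131) - 18642 = (-32 + 6*2248091 + 97*17161 + 23580) - 18642 = (-32 + 13488546 + 1664617 + 23580) - 18642 = 15176711 - 18642 = 15158069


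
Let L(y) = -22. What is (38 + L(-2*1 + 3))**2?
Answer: 256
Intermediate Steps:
(38 + L(-2*1 + 3))**2 = (38 - 22)**2 = 16**2 = 256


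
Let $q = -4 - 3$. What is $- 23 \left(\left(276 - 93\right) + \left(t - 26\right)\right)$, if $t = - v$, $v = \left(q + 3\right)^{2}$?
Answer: $-3243$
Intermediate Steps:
$q = -7$
$v = 16$ ($v = \left(-7 + 3\right)^{2} = \left(-4\right)^{2} = 16$)
$t = -16$ ($t = \left(-1\right) 16 = -16$)
$- 23 \left(\left(276 - 93\right) + \left(t - 26\right)\right) = - 23 \left(\left(276 - 93\right) - 42\right) = - 23 \left(183 - 42\right) = \left(-23\right) 141 = -3243$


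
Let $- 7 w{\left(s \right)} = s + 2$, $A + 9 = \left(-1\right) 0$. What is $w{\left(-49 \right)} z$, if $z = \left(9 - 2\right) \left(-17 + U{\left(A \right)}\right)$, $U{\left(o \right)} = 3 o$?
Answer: $-2068$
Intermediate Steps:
$A = -9$ ($A = -9 - 0 = -9 + 0 = -9$)
$w{\left(s \right)} = - \frac{2}{7} - \frac{s}{7}$ ($w{\left(s \right)} = - \frac{s + 2}{7} = - \frac{2 + s}{7} = - \frac{2}{7} - \frac{s}{7}$)
$z = -308$ ($z = \left(9 - 2\right) \left(-17 + 3 \left(-9\right)\right) = \left(9 - 2\right) \left(-17 - 27\right) = 7 \left(-44\right) = -308$)
$w{\left(-49 \right)} z = \left(- \frac{2}{7} - -7\right) \left(-308\right) = \left(- \frac{2}{7} + 7\right) \left(-308\right) = \frac{47}{7} \left(-308\right) = -2068$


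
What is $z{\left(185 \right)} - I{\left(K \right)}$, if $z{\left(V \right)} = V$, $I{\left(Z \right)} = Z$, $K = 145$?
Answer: $40$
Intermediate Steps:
$z{\left(185 \right)} - I{\left(K \right)} = 185 - 145 = 40$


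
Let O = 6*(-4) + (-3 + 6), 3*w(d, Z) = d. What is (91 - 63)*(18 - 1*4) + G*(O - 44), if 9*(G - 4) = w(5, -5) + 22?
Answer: -1051/27 ≈ -38.926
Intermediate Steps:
w(d, Z) = d/3
O = -21 (O = -24 + 3 = -21)
G = 179/27 (G = 4 + ((1/3)*5 + 22)/9 = 4 + (5/3 + 22)/9 = 4 + (1/9)*(71/3) = 4 + 71/27 = 179/27 ≈ 6.6296)
(91 - 63)*(18 - 1*4) + G*(O - 44) = (91 - 63)*(18 - 1*4) + 179*(-21 - 44)/27 = 28*(18 - 4) + (179/27)*(-65) = 28*14 - 11635/27 = 392 - 11635/27 = -1051/27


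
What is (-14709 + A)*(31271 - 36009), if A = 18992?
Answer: -20292854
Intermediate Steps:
(-14709 + A)*(31271 - 36009) = (-14709 + 18992)*(31271 - 36009) = 4283*(-4738) = -20292854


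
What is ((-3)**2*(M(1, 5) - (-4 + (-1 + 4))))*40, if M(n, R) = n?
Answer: 720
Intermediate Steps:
((-3)**2*(M(1, 5) - (-4 + (-1 + 4))))*40 = ((-3)**2*(1 - (-4 + (-1 + 4))))*40 = (9*(1 - (-4 + 3)))*40 = (9*(1 - 1*(-1)))*40 = (9*(1 + 1))*40 = (9*2)*40 = 18*40 = 720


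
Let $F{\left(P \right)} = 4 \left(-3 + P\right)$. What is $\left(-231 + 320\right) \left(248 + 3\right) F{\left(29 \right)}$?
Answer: $2323256$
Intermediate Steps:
$F{\left(P \right)} = -12 + 4 P$
$\left(-231 + 320\right) \left(248 + 3\right) F{\left(29 \right)} = \left(-231 + 320\right) \left(248 + 3\right) \left(-12 + 4 \cdot 29\right) = 89 \cdot 251 \left(-12 + 116\right) = 22339 \cdot 104 = 2323256$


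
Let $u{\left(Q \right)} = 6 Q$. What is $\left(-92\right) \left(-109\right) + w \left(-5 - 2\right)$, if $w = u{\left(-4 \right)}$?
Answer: $10196$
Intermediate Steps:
$w = -24$ ($w = 6 \left(-4\right) = -24$)
$\left(-92\right) \left(-109\right) + w \left(-5 - 2\right) = \left(-92\right) \left(-109\right) - 24 \left(-5 - 2\right) = 10028 - -168 = 10028 + 168 = 10196$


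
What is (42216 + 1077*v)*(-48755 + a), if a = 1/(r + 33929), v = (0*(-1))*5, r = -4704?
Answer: -60152095520784/29225 ≈ -2.0582e+9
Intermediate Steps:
v = 0 (v = 0*5 = 0)
a = 1/29225 (a = 1/(-4704 + 33929) = 1/29225 ≈ 3.4217e-5)
(42216 + 1077*v)*(-48755 + a) = (42216 + 1077*0)*(-48755 + 1/29225) = (42216 + 0)*(-1424864874/29225) = 42216*(-1424864874/29225) = -60152095520784/29225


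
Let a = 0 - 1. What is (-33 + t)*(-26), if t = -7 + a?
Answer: 1066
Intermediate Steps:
a = -1
t = -8 (t = -7 - 1 = -8)
(-33 + t)*(-26) = (-33 - 8)*(-26) = -41*(-26) = 1066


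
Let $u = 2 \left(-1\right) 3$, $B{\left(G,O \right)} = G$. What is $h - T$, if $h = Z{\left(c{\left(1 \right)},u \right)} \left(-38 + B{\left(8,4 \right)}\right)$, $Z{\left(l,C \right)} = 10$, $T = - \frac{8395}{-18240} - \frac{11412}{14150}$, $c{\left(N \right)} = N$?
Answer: $- \frac{7733943437}{25809600} \approx -299.65$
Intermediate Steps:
$u = -6$ ($u = \left(-2\right) 3 = -6$)
$T = - \frac{8936563}{25809600}$ ($T = \left(-8395\right) \left(- \frac{1}{18240}\right) - \frac{5706}{7075} = \frac{1679}{3648} - \frac{5706}{7075} = - \frac{8936563}{25809600} \approx -0.34625$)
$h = -300$ ($h = 10 \left(-38 + 8\right) = 10 \left(-30\right) = -300$)
$h - T = -300 - - \frac{8936563}{25809600} = -300 + \frac{8936563}{25809600} = - \frac{7733943437}{25809600}$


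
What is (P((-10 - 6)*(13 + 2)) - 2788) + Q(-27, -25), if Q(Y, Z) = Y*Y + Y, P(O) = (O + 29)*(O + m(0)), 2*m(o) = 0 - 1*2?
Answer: 48765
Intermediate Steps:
m(o) = -1 (m(o) = (0 - 1*2)/2 = (0 - 2)/2 = (1/2)*(-2) = -1)
P(O) = (-1 + O)*(29 + O) (P(O) = (O + 29)*(O - 1) = (29 + O)*(-1 + O) = (-1 + O)*(29 + O))
Q(Y, Z) = Y + Y**2 (Q(Y, Z) = Y**2 + Y = Y + Y**2)
(P((-10 - 6)*(13 + 2)) - 2788) + Q(-27, -25) = ((-29 + ((-10 - 6)*(13 + 2))**2 + 28*((-10 - 6)*(13 + 2))) - 2788) - 27*(1 - 27) = ((-29 + (-16*15)**2 + 28*(-16*15)) - 2788) - 27*(-26) = ((-29 + (-240)**2 + 28*(-240)) - 2788) + 702 = ((-29 + 57600 - 6720) - 2788) + 702 = (50851 - 2788) + 702 = 48063 + 702 = 48765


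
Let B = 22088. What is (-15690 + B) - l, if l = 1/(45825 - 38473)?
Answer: 47038095/7352 ≈ 6398.0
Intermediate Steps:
l = 1/7352 ≈ 0.00013602
(-15690 + B) - l = (-15690 + 22088) - 1*1/7352 = 6398 - 1/7352 = 47038095/7352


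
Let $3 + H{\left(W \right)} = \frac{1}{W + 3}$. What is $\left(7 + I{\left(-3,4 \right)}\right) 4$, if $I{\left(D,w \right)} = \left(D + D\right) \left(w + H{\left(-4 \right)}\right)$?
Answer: $28$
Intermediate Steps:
$H{\left(W \right)} = -3 + \frac{1}{3 + W}$ ($H{\left(W \right)} = -3 + \frac{1}{W + 3} = -3 + \frac{1}{3 + W}$)
$I{\left(D,w \right)} = 2 D \left(-4 + w\right)$ ($I{\left(D,w \right)} = \left(D + D\right) \left(w + \frac{-8 - -12}{3 - 4}\right) = 2 D \left(w + \frac{-8 + 12}{-1}\right) = 2 D \left(w - 4\right) = 2 D \left(-4 + w\right)$)
$\left(7 + I{\left(-3,4 \right)}\right) 4 = \left(7 + 2 \left(-3\right) \left(-4 + 4\right)\right) 4 = \left(7 + 2 \left(-3\right) 0\right) 4 = \left(7 + 0\right) 4 = 7 \cdot 4 = 28$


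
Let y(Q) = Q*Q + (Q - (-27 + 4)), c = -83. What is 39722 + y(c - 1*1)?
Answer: 46717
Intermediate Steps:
y(Q) = 23 + Q + Q**2 (y(Q) = Q**2 + (Q - 1*(-23)) = Q**2 + (Q + 23) = Q**2 + (23 + Q) = 23 + Q + Q**2)
39722 + y(c - 1*1) = 39722 + (23 + (-83 - 1*1) + (-83 - 1*1)**2) = 39722 + (23 + (-83 - 1) + (-83 - 1)**2) = 39722 + (23 - 84 + (-84)**2) = 39722 + (23 - 84 + 7056) = 39722 + 6995 = 46717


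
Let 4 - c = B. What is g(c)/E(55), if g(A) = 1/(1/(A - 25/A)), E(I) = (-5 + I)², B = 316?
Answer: -97319/780000 ≈ -0.12477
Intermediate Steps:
c = -312 (c = 4 - 1*316 = 4 - 316 = -312)
g(A) = A - 25/A
g(c)/E(55) = (-312 - 25/(-312))/((-5 + 55)²) = (-312 - 25*(-1/312))/(50²) = (-312 + 25/312)/2500 = -97319/312*1/2500 = -97319/780000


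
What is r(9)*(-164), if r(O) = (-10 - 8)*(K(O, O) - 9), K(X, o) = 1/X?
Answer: -26240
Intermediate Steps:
r(O) = 162 - 18/O (r(O) = (-10 - 8)*(1/O - 9) = -18*(-9 + 1/O) = 162 - 18/O)
r(9)*(-164) = (162 - 18/9)*(-164) = (162 - 18*1/9)*(-164) = (162 - 2)*(-164) = 160*(-164) = -26240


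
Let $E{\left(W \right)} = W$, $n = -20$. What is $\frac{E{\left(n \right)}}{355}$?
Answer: $- \frac{4}{71} \approx -0.056338$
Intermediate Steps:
$\frac{E{\left(n \right)}}{355} = - \frac{20}{355} = \left(-20\right) \frac{1}{355} = - \frac{4}{71}$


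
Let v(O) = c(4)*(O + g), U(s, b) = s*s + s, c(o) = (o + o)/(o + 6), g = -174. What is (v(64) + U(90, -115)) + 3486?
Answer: 11588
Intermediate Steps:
c(o) = 2*o/(6 + o) (c(o) = (2*o)/(6 + o) = 2*o/(6 + o))
U(s, b) = s + s² (U(s, b) = s² + s = s + s²)
v(O) = -696/5 + 4*O/5 (v(O) = (2*4/(6 + 4))*(O - 174) = (2*4/10)*(-174 + O) = (2*4*(⅒))*(-174 + O) = 4*(-174 + O)/5 = -696/5 + 4*O/5)
(v(64) + U(90, -115)) + 3486 = ((-696/5 + (⅘)*64) + 90*(1 + 90)) + 3486 = ((-696/5 + 256/5) + 90*91) + 3486 = (-88 + 8190) + 3486 = 8102 + 3486 = 11588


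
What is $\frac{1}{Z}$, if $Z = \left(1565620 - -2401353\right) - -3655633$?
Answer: $\frac{1}{7622606} \approx 1.3119 \cdot 10^{-7}$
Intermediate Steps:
$Z = 7622606$ ($Z = \left(1565620 + 2401353\right) + 3655633 = 3966973 + 3655633 = 7622606$)
$\frac{1}{Z} = \frac{1}{7622606}$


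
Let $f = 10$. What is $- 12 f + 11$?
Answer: $-109$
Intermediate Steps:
$- 12 f + 11 = \left(-12\right) 10 + 11 = -120 + 11 = -109$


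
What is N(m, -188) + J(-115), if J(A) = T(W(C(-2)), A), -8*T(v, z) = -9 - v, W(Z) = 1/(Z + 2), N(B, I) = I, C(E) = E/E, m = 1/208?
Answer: -1121/6 ≈ -186.83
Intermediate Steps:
m = 1/208 ≈ 0.0048077
C(E) = 1
W(Z) = 1/(2 + Z)
T(v, z) = 9/8 + v/8 (T(v, z) = -(-9 - v)/8 = 9/8 + v/8)
J(A) = 7/6 (J(A) = 9/8 + 1/(8*(2 + 1)) = 9/8 + (⅛)/3 = 9/8 + (⅛)*(⅓) = 9/8 + 1/24 = 7/6)
N(m, -188) + J(-115) = -188 + 7/6 = -1121/6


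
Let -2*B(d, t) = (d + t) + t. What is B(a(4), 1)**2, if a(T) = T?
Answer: 9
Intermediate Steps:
B(d, t) = -t - d/2 (B(d, t) = -((d + t) + t)/2 = -(d + 2*t)/2 = -t - d/2)
B(a(4), 1)**2 = (-1*1 - 1/2*4)**2 = (-1 - 2)**2 = (-3)**2 = 9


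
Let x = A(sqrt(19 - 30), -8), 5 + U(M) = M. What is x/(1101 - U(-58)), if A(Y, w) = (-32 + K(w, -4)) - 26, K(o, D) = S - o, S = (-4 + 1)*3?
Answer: -59/1164 ≈ -0.050687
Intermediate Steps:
U(M) = -5 + M
S = -9 (S = -3*3 = -9)
K(o, D) = -9 - o
A(Y, w) = -67 - w (A(Y, w) = (-32 + (-9 - w)) - 26 = (-41 - w) - 26 = -67 - w)
x = -59 (x = -67 - 1*(-8) = -67 + 8 = -59)
x/(1101 - U(-58)) = -59/(1101 - (-5 - 58)) = -59/(1101 - 1*(-63)) = -59/(1101 + 63) = -59/1164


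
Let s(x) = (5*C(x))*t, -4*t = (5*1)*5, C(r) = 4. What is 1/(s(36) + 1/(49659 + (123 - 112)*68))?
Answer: -50407/6300874 ≈ -0.0080000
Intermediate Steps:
t = -25/4 (t = -5*1*5/4 = -5*5/4 = -1/4*25 = -25/4 ≈ -6.2500)
s(x) = -125 (s(x) = (5*4)*(-25/4) = 20*(-25/4) = -125)
1/(s(36) + 1/(49659 + (123 - 112)*68)) = 1/(-125 + 1/(49659 + (123 - 112)*68)) = 1/(-125 + 1/(49659 + 11*68)) = 1/(-125 + 1/(49659 + 748)) = 1/(-125 + 1/50407) = 1/(-6300874/50407) = -50407/6300874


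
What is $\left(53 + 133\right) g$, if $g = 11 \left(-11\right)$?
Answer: $-22506$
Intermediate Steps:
$g = -121$
$\left(53 + 133\right) g = \left(53 + 133\right) \left(-121\right) = 186 \left(-121\right) = -22506$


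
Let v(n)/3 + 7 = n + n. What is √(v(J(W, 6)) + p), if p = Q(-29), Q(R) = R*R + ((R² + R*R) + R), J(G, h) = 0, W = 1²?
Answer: √2473 ≈ 49.729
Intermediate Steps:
W = 1
Q(R) = R + 3*R² (Q(R) = R² + ((R² + R²) + R) = R² + (2*R² + R) = R² + (R + 2*R²) = R + 3*R²)
p = 2494 (p = -29*(1 + 3*(-29)) = -29*(1 - 87) = -29*(-86) = 2494)
v(n) = -21 + 6*n (v(n) = -21 + 3*(n + n) = -21 + 3*(2*n) = -21 + 6*n)
√(v(J(W, 6)) + p) = √((-21 + 6*0) + 2494) = √((-21 + 0) + 2494) = √(-21 + 2494) = √2473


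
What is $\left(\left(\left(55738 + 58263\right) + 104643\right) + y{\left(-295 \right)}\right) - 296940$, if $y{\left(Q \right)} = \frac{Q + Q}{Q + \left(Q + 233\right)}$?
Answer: $- \frac{27951082}{357} \approx -78294.0$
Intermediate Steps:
$y{\left(Q \right)} = \frac{2 Q}{233 + 2 Q}$ ($y{\left(Q \right)} = \frac{2 Q}{Q + \left(233 + Q\right)} = \frac{2 Q}{233 + 2 Q}$)
$\left(\left(\left(55738 + 58263\right) + 104643\right) + y{\left(-295 \right)}\right) - 296940 = \left(\left(\left(55738 + 58263\right) + 104643\right) + 2 \left(-295\right) \frac{1}{233 + 2 \left(-295\right)}\right) - 296940 = \left(\left(114001 + 104643\right) + 2 \left(-295\right) \frac{1}{233 - 590}\right) - 296940 = \left(218644 + 2 \left(-295\right) \frac{1}{-357}\right) - 296940 = \left(218644 + 2 \left(-295\right) \left(- \frac{1}{357}\right)\right) - 296940 = \left(218644 + \frac{590}{357}\right) - 296940 = \frac{78056498}{357} - 296940 = - \frac{27951082}{357}$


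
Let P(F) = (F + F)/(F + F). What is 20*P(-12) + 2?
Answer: 22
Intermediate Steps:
P(F) = 1 (P(F) = (2*F)/((2*F)) = (2*F)*(1/(2*F)) = 1)
20*P(-12) + 2 = 20*1 + 2 = 20 + 2 = 22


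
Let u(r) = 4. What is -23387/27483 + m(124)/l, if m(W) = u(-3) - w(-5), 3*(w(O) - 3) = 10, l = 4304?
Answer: -33573925/39428944 ≈ -0.85150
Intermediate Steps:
w(O) = 19/3 (w(O) = 3 + (⅓)*10 = 3 + 10/3 = 19/3)
m(W) = -7/3 (m(W) = 4 - 1*19/3 = 4 - 19/3 = -7/3)
-23387/27483 + m(124)/l = -23387/27483 - 7/3/4304 = -23387*1/27483 - 7/3*1/4304 = -23387/27483 - 7/12912 = -33573925/39428944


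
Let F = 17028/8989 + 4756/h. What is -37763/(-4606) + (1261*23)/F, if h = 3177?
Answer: 1909332659776837/223044720920 ≈ 8560.3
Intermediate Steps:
F = 96849640/28558053 (F = 17028/8989 + 4756/3177 = 96849640/28558053 ≈ 3.3913)
-37763/(-4606) + (1261*23)/F = -37763/(-4606) + (1261*23)/(96849640/28558053) = -37763*(-1/4606) + 29003*(28558053/96849640) = 37763/4606 + 828269211159/96849640 = 1909332659776837/223044720920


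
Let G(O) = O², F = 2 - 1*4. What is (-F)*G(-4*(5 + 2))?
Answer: 1568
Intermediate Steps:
F = -2 (F = 2 - 4 = -2)
(-F)*G(-4*(5 + 2)) = (-1*(-2))*(-4*(5 + 2))² = 2*(-4*7)² = 2*(-28)² = 2*784 = 1568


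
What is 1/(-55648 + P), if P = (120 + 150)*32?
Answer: -1/47008 ≈ -2.1273e-5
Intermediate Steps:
P = 8640 (P = 270*32 = 8640)
1/(-55648 + P) = 1/(-55648 + 8640) = 1/(-47008) = -1/47008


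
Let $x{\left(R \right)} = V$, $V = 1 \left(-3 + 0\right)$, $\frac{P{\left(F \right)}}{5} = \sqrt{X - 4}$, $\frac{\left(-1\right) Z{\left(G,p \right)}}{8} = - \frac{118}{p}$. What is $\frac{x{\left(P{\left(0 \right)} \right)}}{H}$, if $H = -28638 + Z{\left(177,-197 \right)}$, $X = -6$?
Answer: $\frac{591}{5642630} \approx 0.00010474$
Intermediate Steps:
$Z{\left(G,p \right)} = \frac{944}{p}$ ($Z{\left(G,p \right)} = - 8 \left(- \frac{118}{p}\right) = \frac{944}{p}$)
$P{\left(F \right)} = 5 i \sqrt{10}$ ($P{\left(F \right)} = 5 \sqrt{-6 - 4} = 5 \sqrt{-10} = 5 i \sqrt{10}$)
$H = - \frac{5642630}{197}$ ($H = -28638 + \frac{944}{-197} = -28638 + 944 \left(- \frac{1}{197}\right) = -28638 - \frac{944}{197} = - \frac{5642630}{197} \approx -28643.0$)
$V = -3$ ($V = 1 \left(-3\right) = -3$)
$x{\left(R \right)} = -3$
$\frac{x{\left(P{\left(0 \right)} \right)}}{H} = - \frac{3}{- \frac{5642630}{197}} = \left(-3\right) \left(- \frac{197}{5642630}\right) = \frac{591}{5642630}$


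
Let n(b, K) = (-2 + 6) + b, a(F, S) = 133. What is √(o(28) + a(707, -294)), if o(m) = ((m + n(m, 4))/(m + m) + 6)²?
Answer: √35869/14 ≈ 13.528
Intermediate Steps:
n(b, K) = 4 + b
o(m) = (6 + (4 + 2*m)/(2*m))² (o(m) = ((m + (4 + m))/(m + m) + 6)² = ((4 + 2*m)/((2*m)) + 6)² = ((4 + 2*m)*(1/(2*m)) + 6)² = ((4 + 2*m)/(2*m) + 6)² = (6 + (4 + 2*m)/(2*m))²)
√(o(28) + a(707, -294)) = √((2 + 7*28)²/28² + 133) = √((2 + 196)²/784 + 133) = √((1/784)*198² + 133) = √((1/784)*39204 + 133) = √(9801/196 + 133) = √(35869/196) = √35869/14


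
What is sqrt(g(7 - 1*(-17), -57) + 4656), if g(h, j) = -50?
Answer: 7*sqrt(94) ≈ 67.868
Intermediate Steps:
sqrt(g(7 - 1*(-17), -57) + 4656) = sqrt(-50 + 4656) = sqrt(4606) = 7*sqrt(94)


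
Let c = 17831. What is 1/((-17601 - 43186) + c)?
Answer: -1/42956 ≈ -2.3280e-5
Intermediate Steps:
1/((-17601 - 43186) + c) = 1/((-17601 - 43186) + 17831) = 1/(-60787 + 17831) = 1/(-42956) = -1/42956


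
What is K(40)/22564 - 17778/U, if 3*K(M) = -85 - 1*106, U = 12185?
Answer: -1205755711/824827020 ≈ -1.4618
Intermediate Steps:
K(M) = -191/3 (K(M) = (-85 - 1*106)/3 = (-85 - 106)/3 = (⅓)*(-191) = -191/3)
K(40)/22564 - 17778/U = -191/3/22564 - 17778/12185 = -191/3*1/22564 - 17778*1/12185 = -191/67692 - 17778/12185 = -1205755711/824827020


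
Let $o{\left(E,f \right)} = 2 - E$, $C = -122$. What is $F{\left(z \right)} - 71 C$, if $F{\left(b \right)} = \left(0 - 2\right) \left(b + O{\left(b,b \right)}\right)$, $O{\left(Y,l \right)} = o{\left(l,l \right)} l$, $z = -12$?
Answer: $9022$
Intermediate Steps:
$O{\left(Y,l \right)} = l \left(2 - l\right)$ ($O{\left(Y,l \right)} = \left(2 - l\right) l = l \left(2 - l\right)$)
$F{\left(b \right)} = - 2 b - 2 b \left(2 - b\right)$ ($F{\left(b \right)} = \left(0 - 2\right) \left(b + b \left(2 - b\right)\right) = - 2 \left(b + b \left(2 - b\right)\right) = - 2 b - 2 b \left(2 - b\right)$)
$F{\left(z \right)} - 71 C = 2 \left(-12\right) \left(-3 - 12\right) - -8662 = 2 \left(-12\right) \left(-15\right) + 8662 = 360 + 8662 = 9022$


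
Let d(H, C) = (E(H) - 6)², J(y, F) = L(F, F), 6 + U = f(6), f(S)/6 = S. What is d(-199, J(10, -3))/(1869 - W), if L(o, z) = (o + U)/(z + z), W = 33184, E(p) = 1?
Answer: -5/6263 ≈ -0.00079834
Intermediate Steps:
f(S) = 6*S
U = 30 (U = -6 + 6*6 = -6 + 36 = 30)
L(o, z) = (30 + o)/(2*z) (L(o, z) = (o + 30)/(z + z) = (30 + o)/((2*z)) = (30 + o)*(1/(2*z)) = (30 + o)/(2*z))
J(y, F) = (30 + F)/(2*F)
d(H, C) = 25 (d(H, C) = (1 - 6)² = (-5)² = 25)
d(-199, J(10, -3))/(1869 - W) = 25/(1869 - 1*33184) = 25/(1869 - 33184) = 25/(-31315) = 25*(-1/31315) = -5/6263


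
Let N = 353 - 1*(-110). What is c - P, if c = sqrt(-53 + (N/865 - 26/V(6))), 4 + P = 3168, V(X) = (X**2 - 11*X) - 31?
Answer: -3164 + 2*I*sqrt(36220692545)/52765 ≈ -3164.0 + 7.2138*I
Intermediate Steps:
V(X) = -31 + X**2 - 11*X
N = 463 (N = 353 + 110 = 463)
P = 3164 (P = -4 + 3168 = 3164)
c = 2*I*sqrt(36220692545)/52765 (c = sqrt(-53 + (463/865 - 26/(-31 + 6**2 - 11*6))) = sqrt(-53 + (463*(1/865) - 26/(-31 + 36 - 66))) = sqrt(-53 + (463/865 - 26/(-61))) = sqrt(-53 + (463/865 - 26*(-1/61))) = sqrt(-53 + (463/865 + 26/61)) = sqrt(-53 + 50733/52765) = sqrt(-2745812/52765) = 2*I*sqrt(36220692545)/52765 ≈ 7.2138*I)
c - P = 2*I*sqrt(36220692545)/52765 - 1*3164 = 2*I*sqrt(36220692545)/52765 - 3164 = -3164 + 2*I*sqrt(36220692545)/52765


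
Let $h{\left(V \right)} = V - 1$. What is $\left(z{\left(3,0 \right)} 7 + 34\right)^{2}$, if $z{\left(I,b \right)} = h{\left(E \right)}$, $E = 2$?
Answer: $1681$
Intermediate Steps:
$h{\left(V \right)} = -1 + V$ ($h{\left(V \right)} = V - 1 = -1 + V$)
$z{\left(I,b \right)} = 1$ ($z{\left(I,b \right)} = -1 + 2 = 1$)
$\left(z{\left(3,0 \right)} 7 + 34\right)^{2} = \left(1 \cdot 7 + 34\right)^{2} = \left(7 + 34\right)^{2} = 41^{2} = 1681$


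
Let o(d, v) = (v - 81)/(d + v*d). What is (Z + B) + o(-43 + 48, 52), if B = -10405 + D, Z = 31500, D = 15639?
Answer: 9734481/265 ≈ 36734.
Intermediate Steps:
B = 5234 (B = -10405 + 15639 = 5234)
o(d, v) = (-81 + v)/(d + d*v)
(Z + B) + o(-43 + 48, 52) = (31500 + 5234) + (-81 + 52)/((-43 + 48)*(1 + 52)) = 36734 - 29/(5*53) = 36734 + (1/5)*(1/53)*(-29) = 36734 - 29/265 = 9734481/265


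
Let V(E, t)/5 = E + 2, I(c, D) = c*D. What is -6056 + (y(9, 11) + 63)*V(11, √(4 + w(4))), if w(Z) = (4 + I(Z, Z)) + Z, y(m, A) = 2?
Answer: -1831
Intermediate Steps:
I(c, D) = D*c
w(Z) = 4 + Z + Z² (w(Z) = (4 + Z*Z) + Z = (4 + Z²) + Z = 4 + Z + Z²)
V(E, t) = 10 + 5*E (V(E, t) = 5*(E + 2) = 5*(2 + E) = 10 + 5*E)
-6056 + (y(9, 11) + 63)*V(11, √(4 + w(4))) = -6056 + (2 + 63)*(10 + 5*11) = -6056 + 65*(10 + 55) = -6056 + 65*65 = -6056 + 4225 = -1831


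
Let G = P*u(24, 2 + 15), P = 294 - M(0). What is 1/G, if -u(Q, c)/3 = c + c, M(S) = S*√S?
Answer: -1/29988 ≈ -3.3347e-5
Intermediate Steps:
M(S) = S^(3/2)
u(Q, c) = -6*c (u(Q, c) = -3*(c + c) = -6*c)
P = 294 (P = 294 - 0^(3/2) = 294 - 1*0 = 294 + 0 = 294)
G = -29988 (G = 294*(-6*(2 + 15)) = 294*(-6*17) = 294*(-102) = -29988)
1/G = 1/(-29988) = -1/29988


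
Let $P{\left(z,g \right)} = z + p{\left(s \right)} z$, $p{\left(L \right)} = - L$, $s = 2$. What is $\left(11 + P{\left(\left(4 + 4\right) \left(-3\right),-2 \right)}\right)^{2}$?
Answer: $1225$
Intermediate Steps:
$P{\left(z,g \right)} = - z$ ($P{\left(z,g \right)} = z + \left(-1\right) 2 z = z - 2 z = - z$)
$\left(11 + P{\left(\left(4 + 4\right) \left(-3\right),-2 \right)}\right)^{2} = \left(11 - \left(4 + 4\right) \left(-3\right)\right)^{2} = \left(11 - 8 \left(-3\right)\right)^{2} = \left(11 - -24\right)^{2} = \left(11 + 24\right)^{2} = 35^{2} = 1225$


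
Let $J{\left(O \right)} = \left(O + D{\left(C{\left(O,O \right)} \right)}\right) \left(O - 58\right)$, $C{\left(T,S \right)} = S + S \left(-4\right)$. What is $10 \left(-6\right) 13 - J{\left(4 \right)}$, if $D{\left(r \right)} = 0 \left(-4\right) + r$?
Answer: $-1212$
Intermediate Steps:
$C{\left(T,S \right)} = - 3 S$ ($C{\left(T,S \right)} = S - 4 S = - 3 S$)
$D{\left(r \right)} = r$ ($D{\left(r \right)} = 0 + r = r$)
$J{\left(O \right)} = - 2 O \left(-58 + O\right)$ ($J{\left(O \right)} = \left(O - 3 O\right) \left(O - 58\right) = - 2 O \left(-58 + O\right)$)
$10 \left(-6\right) 13 - J{\left(4 \right)} = 10 \left(-6\right) 13 - 2 \cdot 4 \left(58 - 4\right) = \left(-60\right) 13 - 2 \cdot 4 \left(58 - 4\right) = -780 - 2 \cdot 4 \cdot 54 = -780 - 432 = -1212$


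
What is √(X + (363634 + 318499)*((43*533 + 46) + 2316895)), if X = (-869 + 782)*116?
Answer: 2*√399023927822 ≈ 1.2634e+6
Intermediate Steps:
X = -10092 (X = -87*116 = -10092)
√(X + (363634 + 318499)*((43*533 + 46) + 2316895)) = √(-10092 + (363634 + 318499)*((43*533 + 46) + 2316895)) = √(-10092 + 682133*((22919 + 46) + 2316895)) = √(-10092 + 682133*(22965 + 2316895)) = √(-10092 + 682133*2339860) = √(-10092 + 1596095721380) = √1596095711288 = 2*√399023927822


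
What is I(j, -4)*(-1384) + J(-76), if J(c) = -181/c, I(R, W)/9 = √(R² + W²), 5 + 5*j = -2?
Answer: 181/76 - 12456*√449/5 ≈ -52785.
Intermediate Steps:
j = -7/5 (j = -1 + (⅕)*(-2) = -1 - ⅖ = -7/5 ≈ -1.4000)
I(R, W) = 9*√(R² + W²)
I(j, -4)*(-1384) + J(-76) = (9*√((-7/5)² + (-4)²))*(-1384) - 181/(-76) = (9*√(49/25 + 16))*(-1384) - 181*(-1/76) = (9*√(449/25))*(-1384) + 181/76 = (9*(√449/5))*(-1384) + 181/76 = (9*√449/5)*(-1384) + 181/76 = -12456*√449/5 + 181/76 = 181/76 - 12456*√449/5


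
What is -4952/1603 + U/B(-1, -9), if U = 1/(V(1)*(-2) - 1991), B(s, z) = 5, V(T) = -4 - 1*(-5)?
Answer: -49348283/15973895 ≈ -3.0893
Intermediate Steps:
V(T) = 1 (V(T) = -4 + 5 = 1)
U = -1/1993 (U = 1/(1*(-2) - 1991) = 1/(-2 - 1991) = 1/(-1993) = -1/1993 ≈ -0.00050176)
-4952/1603 + U/B(-1, -9) = -4952/1603 - 1/1993/5 = -4952*1/1603 - 1/1993*⅕ = -4952/1603 - 1/9965 = -49348283/15973895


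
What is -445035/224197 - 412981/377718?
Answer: -260686831387/84683242446 ≈ -3.0784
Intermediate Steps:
-445035/224197 - 412981/377718 = -260686831387/84683242446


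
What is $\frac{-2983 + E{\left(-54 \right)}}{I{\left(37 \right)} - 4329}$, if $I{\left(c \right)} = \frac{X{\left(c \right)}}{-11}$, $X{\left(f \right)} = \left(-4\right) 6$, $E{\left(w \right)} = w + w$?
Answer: $\frac{34001}{47595} \approx 0.71438$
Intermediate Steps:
$E{\left(w \right)} = 2 w$
$X{\left(f \right)} = -24$
$I{\left(c \right)} = \frac{24}{11}$ ($I{\left(c \right)} = - \frac{24}{-11} = \left(-24\right) \left(- \frac{1}{11}\right) = \frac{24}{11}$)
$\frac{-2983 + E{\left(-54 \right)}}{I{\left(37 \right)} - 4329} = \frac{-2983 + 2 \left(-54\right)}{\frac{24}{11} - 4329} = \frac{-2983 - 108}{- \frac{47595}{11}} = \left(-3091\right) \left(- \frac{11}{47595}\right) = \frac{34001}{47595}$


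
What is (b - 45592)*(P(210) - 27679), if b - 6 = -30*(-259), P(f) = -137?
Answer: 1051889856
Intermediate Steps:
b = 7776 (b = 6 - 30*(-259) = 6 - 6*(-1295) = 6 + 7770 = 7776)
(b - 45592)*(P(210) - 27679) = (7776 - 45592)*(-137 - 27679) = -37816*(-27816) = 1051889856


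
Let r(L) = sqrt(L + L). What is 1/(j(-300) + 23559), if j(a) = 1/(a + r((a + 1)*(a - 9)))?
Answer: 2232969438/52606534057541 - sqrt(184782)/52606534057541 ≈ 4.2447e-5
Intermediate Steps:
r(L) = sqrt(2)*sqrt(L) (r(L) = sqrt(2*L) = sqrt(2)*sqrt(L))
j(a) = 1/(a + sqrt(2)*sqrt((1 + a)*(-9 + a))) (j(a) = 1/(a + sqrt(2)*sqrt((a + 1)*(a - 9))) = 1/(a + sqrt(2)*sqrt((1 + a)*(-9 + a))))
1/(j(-300) + 23559) = 1/(1/(-300 + sqrt(2)*sqrt(-9 + (-300)**2 - 8*(-300))) + 23559) = 1/(1/(-300 + sqrt(2)*sqrt(-9 + 90000 + 2400)) + 23559) = 1/(1/(-300 + sqrt(2)*sqrt(92391)) + 23559) = 1/(1/(-300 + sqrt(184782)) + 23559) = 1/(23559 + 1/(-300 + sqrt(184782)))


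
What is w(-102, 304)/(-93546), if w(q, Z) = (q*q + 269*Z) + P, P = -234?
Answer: -45973/46773 ≈ -0.98290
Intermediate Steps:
w(q, Z) = -234 + q² + 269*Z (w(q, Z) = (q*q + 269*Z) - 234 = (q² + 269*Z) - 234 = -234 + q² + 269*Z)
w(-102, 304)/(-93546) = (-234 + (-102)² + 269*304)/(-93546) = (-234 + 10404 + 81776)*(-1/93546) = 91946*(-1/93546) = -45973/46773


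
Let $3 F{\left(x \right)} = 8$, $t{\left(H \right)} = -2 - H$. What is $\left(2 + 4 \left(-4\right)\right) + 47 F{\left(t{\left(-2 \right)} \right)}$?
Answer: $\frac{334}{3} \approx 111.33$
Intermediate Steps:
$F{\left(x \right)} = \frac{8}{3}$ ($F{\left(x \right)} = \frac{1}{3} \cdot 8 = \frac{8}{3}$)
$\left(2 + 4 \left(-4\right)\right) + 47 F{\left(t{\left(-2 \right)} \right)} = \left(2 + 4 \left(-4\right)\right) + 47 \cdot \frac{8}{3} = \left(2 - 16\right) + \frac{376}{3} = -14 + \frac{376}{3} = \frac{334}{3}$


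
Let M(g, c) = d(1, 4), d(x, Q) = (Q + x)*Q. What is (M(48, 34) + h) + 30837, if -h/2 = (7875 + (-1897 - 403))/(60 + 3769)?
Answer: 118140303/3829 ≈ 30854.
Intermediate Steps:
d(x, Q) = Q*(Q + x)
h = -11150/3829 (h = -2*(7875 + (-1897 - 403))/(60 + 3769) = -2*(7875 - 2300)/3829 = -11150/3829 ≈ -2.9120)
M(g, c) = 20 (M(g, c) = 4*(4 + 1) = 4*5 = 20)
(M(48, 34) + h) + 30837 = (20 - 11150/3829) + 30837 = 65430/3829 + 30837 = 118140303/3829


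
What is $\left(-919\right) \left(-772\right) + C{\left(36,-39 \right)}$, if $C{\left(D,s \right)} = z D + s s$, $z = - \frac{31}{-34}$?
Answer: $\frac{12087371}{17} \approx 7.1102 \cdot 10^{5}$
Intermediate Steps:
$z = \frac{31}{34}$ ($z = \left(-31\right) \left(- \frac{1}{34}\right) = \frac{31}{34} \approx 0.91177$)
$C{\left(D,s \right)} = s^{2} + \frac{31 D}{34}$ ($C{\left(D,s \right)} = \frac{31 D}{34} + s s = \frac{31 D}{34} + s^{2} = s^{2} + \frac{31 D}{34}$)
$\left(-919\right) \left(-772\right) + C{\left(36,-39 \right)} = \left(-919\right) \left(-772\right) + \left(\left(-39\right)^{2} + \frac{31}{34} \cdot 36\right) = 709468 + \left(1521 + \frac{558}{17}\right) = 709468 + \frac{26415}{17} = \frac{12087371}{17}$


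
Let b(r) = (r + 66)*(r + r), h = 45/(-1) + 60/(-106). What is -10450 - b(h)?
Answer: -24123160/2809 ≈ -8587.8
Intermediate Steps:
h = -2415/53 (h = 45*(-1) + 60*(-1/106) = -45 - 30/53 = -2415/53 ≈ -45.566)
b(r) = 2*r*(66 + r) (b(r) = (66 + r)*(2*r) = 2*r*(66 + r))
-10450 - b(h) = -10450 - 2*(-2415)*(66 - 2415/53)/53 = -10450 - 2*(-2415)*1083/(53*53) = -10450 - 1*(-5230890/2809) = -10450 + 5230890/2809 = -24123160/2809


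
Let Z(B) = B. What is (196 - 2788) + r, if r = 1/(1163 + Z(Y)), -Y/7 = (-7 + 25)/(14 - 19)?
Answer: -15399067/5941 ≈ -2592.0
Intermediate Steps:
Y = 126/5 (Y = -7*(-7 + 25)/(14 - 19) = -126/(-5) = -126*(-1)/5 = -7*(-18/5) = 126/5 ≈ 25.200)
r = 5/5941 (r = 1/(1163 + 126/5) = 1/(5941/5) = 5/5941 ≈ 0.00084161)
(196 - 2788) + r = (196 - 2788) + 5/5941 = -2592 + 5/5941 = -15399067/5941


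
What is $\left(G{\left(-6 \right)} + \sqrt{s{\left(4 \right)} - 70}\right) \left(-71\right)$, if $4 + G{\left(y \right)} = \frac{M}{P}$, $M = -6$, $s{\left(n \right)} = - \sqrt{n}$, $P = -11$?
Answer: $\frac{2698}{11} - 426 i \sqrt{2} \approx 245.27 - 602.46 i$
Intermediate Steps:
$G{\left(y \right)} = - \frac{38}{11}$ ($G{\left(y \right)} = -4 - \frac{6}{-11} = -4 - - \frac{6}{11} = -4 + \frac{6}{11} = - \frac{38}{11}$)
$\left(G{\left(-6 \right)} + \sqrt{s{\left(4 \right)} - 70}\right) \left(-71\right) = \left(- \frac{38}{11} + \sqrt{- \sqrt{4} - 70}\right) \left(-71\right) = \left(- \frac{38}{11} + \sqrt{\left(-1\right) 2 - 70}\right) \left(-71\right) = \left(- \frac{38}{11} + \sqrt{-2 - 70}\right) \left(-71\right) = \left(- \frac{38}{11} + \sqrt{-72}\right) \left(-71\right) = \left(- \frac{38}{11} + 6 i \sqrt{2}\right) \left(-71\right) = \frac{2698}{11} - 426 i \sqrt{2}$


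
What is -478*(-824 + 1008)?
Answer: -87952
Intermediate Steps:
-478*(-824 + 1008) = -478*184 = -87952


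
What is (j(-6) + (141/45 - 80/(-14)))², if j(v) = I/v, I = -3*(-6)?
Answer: 376996/11025 ≈ 34.195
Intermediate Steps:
I = 18
j(v) = 18/v
(j(-6) + (141/45 - 80/(-14)))² = (18/(-6) + (141/45 - 80/(-14)))² = (18*(-⅙) + (141*(1/45) - 80*(-1/14)))² = (-3 + (47/15 + 40/7))² = (-3 + 929/105)² = (614/105)² = 376996/11025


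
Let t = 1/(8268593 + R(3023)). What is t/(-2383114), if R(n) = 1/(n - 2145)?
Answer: -439/8650494886437835 ≈ -5.0749e-14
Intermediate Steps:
R(n) = 1/(-2145 + n)
t = 878/7259824655 (t = 1/(8268593 + 1/(-2145 + 3023)) = 1/(8268593 + 1/878) = 1/(7259824655/878) = 878/7259824655 ≈ 1.2094e-7)
t/(-2383114) = (878/7259824655)/(-2383114) = (878/7259824655)*(-1/2383114) = -439/8650494886437835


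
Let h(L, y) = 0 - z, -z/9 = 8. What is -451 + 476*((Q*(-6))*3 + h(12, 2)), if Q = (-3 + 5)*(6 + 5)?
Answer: -154675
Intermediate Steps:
z = -72 (z = -9*8 = -72)
Q = 22 (Q = 2*11 = 22)
h(L, y) = 72 (h(L, y) = 0 - 1*(-72) = 0 + 72 = 72)
-451 + 476*((Q*(-6))*3 + h(12, 2)) = -451 + 476*((22*(-6))*3 + 72) = -451 + 476*(-132*3 + 72) = -451 + 476*(-396 + 72) = -451 + 476*(-324) = -451 - 154224 = -154675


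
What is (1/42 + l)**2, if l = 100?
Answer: 17648401/1764 ≈ 10005.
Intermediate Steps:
(1/42 + l)**2 = (1/42 + 100)**2 = (4201/42)**2 = 17648401/1764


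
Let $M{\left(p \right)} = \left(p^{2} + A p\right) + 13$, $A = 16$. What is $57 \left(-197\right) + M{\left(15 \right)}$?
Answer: $-10751$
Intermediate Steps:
$M{\left(p \right)} = 13 + p^{2} + 16 p$ ($M{\left(p \right)} = \left(p^{2} + 16 p\right) + 13 = 13 + p^{2} + 16 p$)
$57 \left(-197\right) + M{\left(15 \right)} = 57 \left(-197\right) + \left(13 + 15^{2} + 16 \cdot 15\right) = -11229 + \left(13 + 225 + 240\right) = -11229 + 478 = -10751$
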